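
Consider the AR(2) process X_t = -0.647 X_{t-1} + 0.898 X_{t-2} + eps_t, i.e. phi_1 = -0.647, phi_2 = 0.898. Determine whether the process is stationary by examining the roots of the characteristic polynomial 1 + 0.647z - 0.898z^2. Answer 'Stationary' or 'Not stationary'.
\text{Not stationary}

The AR(p) characteristic polynomial is P(z) = 1 + 0.647z - 0.898z^2.
Stationarity requires all roots to lie outside the unit circle, i.e. |z| > 1 for every root.
Set 1 + (0.647) z + (-0.898) z^2 = 0, i.e. a z^2 + b z + c = 0 with a = -0.898, b = 0.647, c = 1.
Discriminant D = b^2 - 4ac = (0.647)^2 - 4*(-0.898)*1 = 0.418609 - (-3.592) = 4.010609.
D >= 0, so the roots are real: z = (-b +/- sqrt(D)) / (2a) = (-0.647 +/- 2.00265) / (-1.796).
  z_1 = (-0.647 + 2.00265) / (-1.796) = -0.7548,   |z_1| = 0.7548.
  z_2 = (-0.647 - 2.00265) / (-1.796) = 1.4753,   |z_2| = 1.4753.
Moduli of all roots: 0.7548, 1.4753.
All moduli strictly greater than 1? No.
Verdict: Not stationary.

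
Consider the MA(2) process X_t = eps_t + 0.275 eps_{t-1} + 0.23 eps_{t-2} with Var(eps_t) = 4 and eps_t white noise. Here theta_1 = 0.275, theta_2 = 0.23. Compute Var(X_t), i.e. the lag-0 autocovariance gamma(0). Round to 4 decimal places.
\gamma(0) = 4.5141

For an MA(q) process X_t = eps_t + sum_i theta_i eps_{t-i} with
Var(eps_t) = sigma^2, the variance is
  gamma(0) = sigma^2 * (1 + sum_i theta_i^2).
  sum_i theta_i^2 = (0.275)^2 + (0.23)^2 = 0.075625 + 0.0529 = 0.128525.
  gamma(0) = 4 * (1 + 0.128525) = 4 * 1.128525 = 4.5141.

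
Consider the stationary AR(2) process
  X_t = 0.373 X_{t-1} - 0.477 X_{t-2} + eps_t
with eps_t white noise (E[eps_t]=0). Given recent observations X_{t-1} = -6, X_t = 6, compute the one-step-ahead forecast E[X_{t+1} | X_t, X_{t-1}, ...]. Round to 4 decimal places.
E[X_{t+1} \mid \mathcal F_t] = 5.1000

For an AR(p) model X_t = c + sum_i phi_i X_{t-i} + eps_t, the
one-step-ahead conditional mean is
  E[X_{t+1} | X_t, ...] = c + sum_i phi_i X_{t+1-i}.
Substitute known values:
  E[X_{t+1} | ...] = (0.373) * (6) + (-0.477) * (-6)
                   = 5.1000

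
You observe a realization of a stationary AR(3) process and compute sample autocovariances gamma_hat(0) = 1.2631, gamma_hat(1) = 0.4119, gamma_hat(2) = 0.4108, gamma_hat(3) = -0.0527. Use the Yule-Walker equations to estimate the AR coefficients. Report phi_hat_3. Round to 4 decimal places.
\hat\phi_{3} = -0.2401

The Yule-Walker equations for an AR(p) process read, in matrix form,
  Gamma_p phi = r_p,   with   (Gamma_p)_{ij} = gamma(|i - j|),
                       (r_p)_i = gamma(i),   i,j = 1..p.
Substitute the sample gammas (Toeplitz matrix and right-hand side of size 3):
  Gamma_p = [[1.2631, 0.4119, 0.4108], [0.4119, 1.2631, 0.4119], [0.4108, 0.4119, 1.2631]]
  r_p     = [0.4119, 0.4108, -0.0527]
Written out (R1..R3):
  (R1) 1.2631 phi_1 + 0.4119 phi_2 + 0.4108 phi_3 = 0.4119
  (R2) 0.4119 phi_1 + 1.2631 phi_2 + 0.4119 phi_3 = 0.4108
  (R3) 0.4108 phi_1 + 0.4119 phi_2 + 1.2631 phi_3 = -0.0527
Gaussian elimination:
  R2 <- R2 - (0.4119/1.2631) R1 = R2 - (0.326102) R1:  1.128778 phi_2 + 0.277937 phi_3 = 0.276478
  R3 <- R3 - (0.4108/1.2631) R1 = R3 - (0.325232) R1:  0.277937 phi_2 + 1.129495 phi_3 = -0.186663
  R3 <- R3 - (0.277937/1.128778) R2 = R3 - (0.246228) R2:  1.061059 phi_3 = -0.25474
Back-substitution:
  phi_hat_3 = -0.25474 / 1.061059 = -0.240081
  phi_hat_2 = (0.276478 - (0.277937)(-0.240081)) / 1.128778 = 0.304051
  phi_hat_1 = (0.4119 - (0.4119)(0.304051) - (0.4108)(-0.240081)) / 1.2631 = 0.305033
So phi_hat = [0.3050, 0.3041, -0.2401].
Therefore phi_hat_3 = -0.2401.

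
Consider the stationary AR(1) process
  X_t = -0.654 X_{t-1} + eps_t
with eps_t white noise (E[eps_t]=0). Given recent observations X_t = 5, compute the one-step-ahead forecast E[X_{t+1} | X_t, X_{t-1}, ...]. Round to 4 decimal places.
E[X_{t+1} \mid \mathcal F_t] = -3.2700

For an AR(p) model X_t = c + sum_i phi_i X_{t-i} + eps_t, the
one-step-ahead conditional mean is
  E[X_{t+1} | X_t, ...] = c + sum_i phi_i X_{t+1-i}.
Substitute known values:
  E[X_{t+1} | ...] = (-0.654) * (5)
                   = -3.2700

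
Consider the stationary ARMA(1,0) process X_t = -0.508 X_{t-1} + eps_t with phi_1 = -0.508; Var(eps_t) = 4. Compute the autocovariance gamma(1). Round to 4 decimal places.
\gamma(1) = -2.7388

Multiply the model equation by X_{t-k} and take expectations. With theta_0 = psi_0 = 1 and psi_j the MA(infinity) weights, this gives
  gamma(k) - sum_i phi_i gamma(k-i) = c_k,
  c_k = sigma^2 * sum_{j=k..q} theta_j psi_{j-k}   (c_k = 0 for k > q),
using gamma(-m) = gamma(m).
Pure AR (q = 0): c_0 = sigma^2 = 4, c_k = 0 for k >= 1.
Equations for k = 0 and k = 1 (AR order 1):
  gamma(0) = phi_1 gamma(1) + c_0
  gamma(1) = phi_1 gamma(0) + c_1
Substituting the second into the first: gamma(0) (1 - phi_1^2) = c_0 + phi_1 c_1, so
  gamma(0) = c_0 / (1 - phi_1^2) = 4 / (1 - (-0.508)^2) = 4 / 0.741936 = 5.391301.
  gamma(1) = phi_1 gamma(0) = (-0.508)(5.391301) = -2.738781.
Therefore gamma(1) = -2.7388 (to 4 decimal places).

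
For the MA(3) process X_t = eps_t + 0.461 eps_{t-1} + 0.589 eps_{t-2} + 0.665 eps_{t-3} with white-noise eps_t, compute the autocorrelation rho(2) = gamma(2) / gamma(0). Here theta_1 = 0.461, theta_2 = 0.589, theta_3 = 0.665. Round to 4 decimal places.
\rho(2) = 0.4474

For an MA(q) process with theta_0 = 1, the autocovariance is
  gamma(k) = sigma^2 * sum_{i=0..q-k} theta_i * theta_{i+k},
and rho(k) = gamma(k) / gamma(0). Sigma^2 cancels.
  numerator   = (1)*(0.589) + (0.461)*(0.665) = 0.895565.
  denominator = (1)^2 + (0.461)^2 + (0.589)^2 + (0.665)^2 = 2.001667.
  rho(2) = 0.895565 / 2.001667 = 0.4474.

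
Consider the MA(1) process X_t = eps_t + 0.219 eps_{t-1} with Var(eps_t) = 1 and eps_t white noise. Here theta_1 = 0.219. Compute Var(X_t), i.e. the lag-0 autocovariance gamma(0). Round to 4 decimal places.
\gamma(0) = 1.0480

For an MA(q) process X_t = eps_t + sum_i theta_i eps_{t-i} with
Var(eps_t) = sigma^2, the variance is
  gamma(0) = sigma^2 * (1 + sum_i theta_i^2).
  sum_i theta_i^2 = (0.219)^2 = 0.047961.
  gamma(0) = 1 * (1 + 0.047961) = 1 * 1.047961 = 1.047961, which rounds to 1.0480.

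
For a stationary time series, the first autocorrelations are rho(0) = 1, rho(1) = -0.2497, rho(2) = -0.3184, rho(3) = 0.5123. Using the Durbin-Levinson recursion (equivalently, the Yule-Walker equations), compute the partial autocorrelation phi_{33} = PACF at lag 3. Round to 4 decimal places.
\phi_{33} = 0.3820

The PACF at lag k is phi_{kk}, the last component of the solution
to the Yule-Walker system G_k phi = r_k where
  (G_k)_{ij} = rho(|i - j|), (r_k)_i = rho(i), i,j = 1..k.
Equivalently, Durbin-Levinson gives phi_{kk} iteratively:
  phi_{11} = rho(1)
  phi_{kk} = [rho(k) - sum_{j=1..k-1} phi_{k-1,j} rho(k-j)]
            / [1 - sum_{j=1..k-1} phi_{k-1,j} rho(j)],
  phi_{k,j} = phi_{k-1,j} - phi_{kk} phi_{k-1,k-j},  j = 1..k-1.
Step k = 1:
  phi_11 = rho(1) = -0.2497.
Step k = 2:
  phi_22 = [rho(2) - phi_11 rho(1)] / [1 - phi_11 rho(1)] = [-0.3184 - (-0.2497)(-0.2497)] / [1 - (-0.2497)(-0.2497)]
         = -0.38075009 / 0.93764991 = -0.406068.
  Update: phi_21 = phi_11 - phi_22 phi_11 = -0.2497 - (-0.406068)(-0.2497) = -0.351095.
Step k = 3:
  phi_33 = [rho(3) - phi_21 rho(2) - phi_22 rho(1)] / [1 - phi_21 rho(1) - phi_22 rho(2)]
    numerator   = 0.5123 - (-0.351095)(-0.3184) - (-0.406068)(-0.2497) = 0.29911595
    denominator = 1 - (-0.351095)(-0.2497) - (-0.406068)(-0.3184) = 0.78303929
  phi_33 = 0.29911595 / 0.78303929 = 0.382.
Therefore phi_{33} = 0.3820.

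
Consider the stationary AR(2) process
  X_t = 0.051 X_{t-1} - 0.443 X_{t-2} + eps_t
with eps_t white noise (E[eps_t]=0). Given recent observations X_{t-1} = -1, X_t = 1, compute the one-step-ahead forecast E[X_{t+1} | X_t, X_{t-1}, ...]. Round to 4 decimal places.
E[X_{t+1} \mid \mathcal F_t] = 0.4940

For an AR(p) model X_t = c + sum_i phi_i X_{t-i} + eps_t, the
one-step-ahead conditional mean is
  E[X_{t+1} | X_t, ...] = c + sum_i phi_i X_{t+1-i}.
Substitute known values:
  E[X_{t+1} | ...] = (0.051) * (1) + (-0.443) * (-1)
                   = 0.4940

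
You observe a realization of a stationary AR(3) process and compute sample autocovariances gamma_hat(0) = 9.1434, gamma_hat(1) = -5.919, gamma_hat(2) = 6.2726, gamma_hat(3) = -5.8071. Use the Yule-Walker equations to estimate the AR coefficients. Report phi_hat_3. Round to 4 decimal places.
\hat\phi_{3} = -0.2130

The Yule-Walker equations for an AR(p) process read, in matrix form,
  Gamma_p phi = r_p,   with   (Gamma_p)_{ij} = gamma(|i - j|),
                       (r_p)_i = gamma(i),   i,j = 1..p.
Substitute the sample gammas (Toeplitz matrix and right-hand side of size 3):
  Gamma_p = [[9.1434, -5.919, 6.2726], [-5.919, 9.1434, -5.919], [6.2726, -5.919, 9.1434]]
  r_p     = [-5.919, 6.2726, -5.8071]
Written out (R1..R3):
  (R1) 9.1434 phi_1 - 5.919 phi_2 + 6.2726 phi_3 = -5.919
  (R2) -5.919 phi_1 + 9.1434 phi_2 - 5.919 phi_3 = 6.2726
  (R3) 6.2726 phi_1 - 5.919 phi_2 + 9.1434 phi_3 = -5.8071
Gaussian elimination:
  R2 <- R2 - (-5.919/9.1434) R1 = R2 - (-0.647352) R1:  5.311722 phi_2 - 1.858419 phi_3 = 2.440922
  R3 <- R3 - (6.2726/9.1434) R1 = R3 - (0.686025) R1:  -1.858419 phi_2 + 4.84024 phi_3 = -1.746519
  R3 <- R3 - (-1.858419/5.311722) R2 = R3 - (-0.349871) R2:  4.190033 phi_3 = -0.89251
Back-substitution:
  phi_hat_3 = -0.89251 / 4.190033 = -0.213008
  phi_hat_2 = (2.440922 - (-1.858419)(-0.213008)) / 5.311722 = 0.38501
  phi_hat_1 = (-5.919 - (-5.919)(0.38501) - (6.2726)(-0.213008)) / 9.1434 = -0.251987
So phi_hat = [-0.2520, 0.3850, -0.2130].
Therefore phi_hat_3 = -0.2130.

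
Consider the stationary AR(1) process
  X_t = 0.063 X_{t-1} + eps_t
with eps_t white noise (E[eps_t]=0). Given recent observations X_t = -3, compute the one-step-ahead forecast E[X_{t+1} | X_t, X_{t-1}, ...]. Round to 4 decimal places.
E[X_{t+1} \mid \mathcal F_t] = -0.1890

For an AR(p) model X_t = c + sum_i phi_i X_{t-i} + eps_t, the
one-step-ahead conditional mean is
  E[X_{t+1} | X_t, ...] = c + sum_i phi_i X_{t+1-i}.
Substitute known values:
  E[X_{t+1} | ...] = (0.063) * (-3)
                   = -0.1890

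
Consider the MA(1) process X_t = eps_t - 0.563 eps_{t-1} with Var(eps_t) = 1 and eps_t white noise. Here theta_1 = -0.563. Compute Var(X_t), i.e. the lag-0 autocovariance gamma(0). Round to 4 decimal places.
\gamma(0) = 1.3170

For an MA(q) process X_t = eps_t + sum_i theta_i eps_{t-i} with
Var(eps_t) = sigma^2, the variance is
  gamma(0) = sigma^2 * (1 + sum_i theta_i^2).
  sum_i theta_i^2 = (-0.563)^2 = 0.316969.
  gamma(0) = 1 * (1 + 0.316969) = 1 * 1.316969 = 1.316969, which rounds to 1.3170.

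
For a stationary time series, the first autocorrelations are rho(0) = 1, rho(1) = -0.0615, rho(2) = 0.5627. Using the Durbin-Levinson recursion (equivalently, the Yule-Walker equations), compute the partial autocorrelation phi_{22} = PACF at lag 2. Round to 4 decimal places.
\phi_{22} = 0.5610

The PACF at lag k is phi_{kk}, the last component of the solution
to the Yule-Walker system G_k phi = r_k where
  (G_k)_{ij} = rho(|i - j|), (r_k)_i = rho(i), i,j = 1..k.
Equivalently, Durbin-Levinson gives phi_{kk} iteratively:
  phi_{11} = rho(1)
  phi_{kk} = [rho(k) - sum_{j=1..k-1} phi_{k-1,j} rho(k-j)]
            / [1 - sum_{j=1..k-1} phi_{k-1,j} rho(j)],
  phi_{k,j} = phi_{k-1,j} - phi_{kk} phi_{k-1,k-j},  j = 1..k-1.
Step k = 1:
  phi_11 = rho(1) = -0.0615.
Step k = 2:
  phi_22 = [rho(2) - phi_11 rho(1)] / [1 - phi_11 rho(1)] = [0.5627 - (-0.0615)(-0.0615)] / [1 - (-0.0615)(-0.0615)]
         = 0.55891775 / 0.99621775 = 0.561.
Therefore phi_{22} = 0.5610.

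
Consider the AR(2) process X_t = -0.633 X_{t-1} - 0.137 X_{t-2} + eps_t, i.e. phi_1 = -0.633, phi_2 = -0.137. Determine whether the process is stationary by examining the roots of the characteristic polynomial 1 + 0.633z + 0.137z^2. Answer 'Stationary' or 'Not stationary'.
\text{Stationary}

The AR(p) characteristic polynomial is P(z) = 1 + 0.633z + 0.137z^2.
Stationarity requires all roots to lie outside the unit circle, i.e. |z| > 1 for every root.
Set 1 + (0.633) z + (0.137) z^2 = 0, i.e. a z^2 + b z + c = 0 with a = 0.137, b = 0.633, c = 1.
Discriminant D = b^2 - 4ac = (0.633)^2 - 4*(0.137)*1 = 0.400689 - (0.548) = -0.147311.
D < 0, so the roots are the complex-conjugate pair z = (-b +/- i sqrt(-D)) / (2a) = -2.3102 +/- 1.4008i.
For a conjugate pair |z|^2 = z * conj(z) = (product of roots) = c/a = 1/(0.137) = 7.29927, so |z| = sqrt(7.29927) = 2.7017 for both roots.
Moduli of all roots: 2.7017, 2.7017.
All moduli strictly greater than 1? Yes.
Verdict: Stationary.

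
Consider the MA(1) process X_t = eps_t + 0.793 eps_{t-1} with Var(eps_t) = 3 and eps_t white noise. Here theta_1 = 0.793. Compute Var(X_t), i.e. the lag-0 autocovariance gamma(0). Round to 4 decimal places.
\gamma(0) = 4.8865

For an MA(q) process X_t = eps_t + sum_i theta_i eps_{t-i} with
Var(eps_t) = sigma^2, the variance is
  gamma(0) = sigma^2 * (1 + sum_i theta_i^2).
  sum_i theta_i^2 = (0.793)^2 = 0.628849.
  gamma(0) = 3 * (1 + 0.628849) = 3 * 1.628849 = 4.886547, which rounds to 4.8865.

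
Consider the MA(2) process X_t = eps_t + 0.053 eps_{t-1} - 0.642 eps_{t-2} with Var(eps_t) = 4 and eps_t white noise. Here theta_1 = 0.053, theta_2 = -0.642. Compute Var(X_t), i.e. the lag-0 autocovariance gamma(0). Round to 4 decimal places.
\gamma(0) = 5.6599

For an MA(q) process X_t = eps_t + sum_i theta_i eps_{t-i} with
Var(eps_t) = sigma^2, the variance is
  gamma(0) = sigma^2 * (1 + sum_i theta_i^2).
  sum_i theta_i^2 = (0.053)^2 + (-0.642)^2 = 0.002809 + 0.412164 = 0.414973.
  gamma(0) = 4 * (1 + 0.414973) = 4 * 1.414973 = 5.659892, which rounds to 5.6599.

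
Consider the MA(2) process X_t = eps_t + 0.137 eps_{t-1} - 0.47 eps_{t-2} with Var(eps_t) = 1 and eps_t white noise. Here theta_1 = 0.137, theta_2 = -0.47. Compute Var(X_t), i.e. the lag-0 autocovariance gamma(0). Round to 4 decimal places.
\gamma(0) = 1.2397

For an MA(q) process X_t = eps_t + sum_i theta_i eps_{t-i} with
Var(eps_t) = sigma^2, the variance is
  gamma(0) = sigma^2 * (1 + sum_i theta_i^2).
  sum_i theta_i^2 = (0.137)^2 + (-0.47)^2 = 0.018769 + 0.2209 = 0.239669.
  gamma(0) = 1 * (1 + 0.239669) = 1 * 1.239669 = 1.239669, which rounds to 1.2397.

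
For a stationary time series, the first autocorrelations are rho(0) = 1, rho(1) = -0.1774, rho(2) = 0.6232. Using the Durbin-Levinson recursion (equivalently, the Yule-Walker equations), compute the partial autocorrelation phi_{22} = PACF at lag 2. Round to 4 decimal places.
\phi_{22} = 0.6110

The PACF at lag k is phi_{kk}, the last component of the solution
to the Yule-Walker system G_k phi = r_k where
  (G_k)_{ij} = rho(|i - j|), (r_k)_i = rho(i), i,j = 1..k.
Equivalently, Durbin-Levinson gives phi_{kk} iteratively:
  phi_{11} = rho(1)
  phi_{kk} = [rho(k) - sum_{j=1..k-1} phi_{k-1,j} rho(k-j)]
            / [1 - sum_{j=1..k-1} phi_{k-1,j} rho(j)],
  phi_{k,j} = phi_{k-1,j} - phi_{kk} phi_{k-1,k-j},  j = 1..k-1.
Step k = 1:
  phi_11 = rho(1) = -0.1774.
Step k = 2:
  phi_22 = [rho(2) - phi_11 rho(1)] / [1 - phi_11 rho(1)] = [0.6232 - (-0.1774)(-0.1774)] / [1 - (-0.1774)(-0.1774)]
         = 0.59172924 / 0.96852924 = 0.611.
Therefore phi_{22} = 0.6110.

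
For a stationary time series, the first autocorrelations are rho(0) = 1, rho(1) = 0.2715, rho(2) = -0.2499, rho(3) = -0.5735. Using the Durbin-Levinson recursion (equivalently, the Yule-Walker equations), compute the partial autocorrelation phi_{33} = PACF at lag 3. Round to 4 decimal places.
\phi_{33} = -0.4760

The PACF at lag k is phi_{kk}, the last component of the solution
to the Yule-Walker system G_k phi = r_k where
  (G_k)_{ij} = rho(|i - j|), (r_k)_i = rho(i), i,j = 1..k.
Equivalently, Durbin-Levinson gives phi_{kk} iteratively:
  phi_{11} = rho(1)
  phi_{kk} = [rho(k) - sum_{j=1..k-1} phi_{k-1,j} rho(k-j)]
            / [1 - sum_{j=1..k-1} phi_{k-1,j} rho(j)],
  phi_{k,j} = phi_{k-1,j} - phi_{kk} phi_{k-1,k-j},  j = 1..k-1.
Step k = 1:
  phi_11 = rho(1) = 0.2715.
Step k = 2:
  phi_22 = [rho(2) - phi_11 rho(1)] / [1 - phi_11 rho(1)] = [-0.2499 - (0.2715)(0.2715)] / [1 - (0.2715)(0.2715)]
         = -0.32361225 / 0.92628775 = -0.349365.
  Update: phi_21 = phi_11 - phi_22 phi_11 = 0.2715 - (-0.349365)(0.2715) = 0.366353.
Step k = 3:
  phi_33 = [rho(3) - phi_21 rho(2) - phi_22 rho(1)] / [1 - phi_21 rho(1) - phi_22 rho(2)]
    numerator   = -0.5735 - (0.366353)(-0.2499) - (-0.349365)(0.2715) = -0.38709599
    denominator = 1 - (0.366353)(0.2715) - (-0.349365)(-0.2499) = 0.81322905
  phi_33 = -0.38709599 / 0.81322905 = -0.476.
Therefore phi_{33} = -0.4760.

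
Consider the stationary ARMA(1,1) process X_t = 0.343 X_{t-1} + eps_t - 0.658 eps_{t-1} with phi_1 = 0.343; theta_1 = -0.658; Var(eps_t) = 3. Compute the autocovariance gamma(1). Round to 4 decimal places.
\gamma(1) = -0.8293

Multiply the model equation by X_{t-k} and take expectations. With theta_0 = psi_0 = 1 and psi_j the MA(infinity) weights, this gives
  gamma(k) - sum_i phi_i gamma(k-i) = c_k,
  c_k = sigma^2 * sum_{j=k..q} theta_j psi_{j-k}   (c_k = 0 for k > q),
using gamma(-m) = gamma(m).
psi-weights needed (psi_j = theta_j + sum_i phi_i psi_{j-i}):
  psi_1 = theta_1 + phi_1 = -0.658 + (0.343) = -0.315
Right-hand sides:
  c_0 = sigma^2 (1 + theta_1 psi_1) = 3 * (1 + (-0.658)(-0.315)) = 3 * 1.20727 = 3.62181
  c_1 = sigma^2 theta_1 = 3 * (-0.658) = -1.974
  c_2 = 0
Equations for k = 0 and k = 1 (AR order 1):
  gamma(0) = phi_1 gamma(1) + c_0
  gamma(1) = phi_1 gamma(0) + c_1
Substituting the second into the first: gamma(0) (1 - phi_1^2) = c_0 + phi_1 c_1, so
  gamma(0) = (c_0 + phi_1 c_1) / (1 - phi_1^2) = (3.62181 + (0.343)(-1.974)) / (1 - (0.343)^2) = 2.944728 / 0.882351 = 3.337366.
  gamma(1) = phi_1 gamma(0) + c_1 = (0.343)(3.337366) + (-1.974) = -0.829284.
Therefore gamma(1) = -0.8293 (to 4 decimal places).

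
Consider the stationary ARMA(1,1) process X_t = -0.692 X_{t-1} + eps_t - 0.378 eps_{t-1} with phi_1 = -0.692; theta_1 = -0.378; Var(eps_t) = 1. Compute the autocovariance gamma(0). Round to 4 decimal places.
\gamma(0) = 3.1969

Multiply the model equation by X_{t-k} and take expectations. With theta_0 = psi_0 = 1 and psi_j the MA(infinity) weights, this gives
  gamma(k) - sum_i phi_i gamma(k-i) = c_k,
  c_k = sigma^2 * sum_{j=k..q} theta_j psi_{j-k}   (c_k = 0 for k > q),
using gamma(-m) = gamma(m).
psi-weights needed (psi_j = theta_j + sum_i phi_i psi_{j-i}):
  psi_1 = theta_1 + phi_1 = -0.378 + (-0.692) = -1.07
Right-hand sides:
  c_0 = sigma^2 (1 + theta_1 psi_1) = 1 * (1 + (-0.378)(-1.07)) = 1 * 1.40446 = 1.40446
  c_1 = sigma^2 theta_1 = 1 * (-0.378) = -0.378
  c_2 = 0
Equations for k = 0 and k = 1 (AR order 1):
  gamma(0) = phi_1 gamma(1) + c_0
  gamma(1) = phi_1 gamma(0) + c_1
Substituting the second into the first: gamma(0) (1 - phi_1^2) = c_0 + phi_1 c_1, so
  gamma(0) = (c_0 + phi_1 c_1) / (1 - phi_1^2) = (1.40446 + (-0.692)(-0.378)) / (1 - (-0.692)^2) = 1.666036 / 0.521136 = 3.196931.
Therefore gamma(0) = 3.1969 (to 4 decimal places).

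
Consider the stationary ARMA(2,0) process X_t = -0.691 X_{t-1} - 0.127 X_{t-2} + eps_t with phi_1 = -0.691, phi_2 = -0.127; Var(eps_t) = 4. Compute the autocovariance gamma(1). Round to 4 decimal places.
\gamma(1) = -3.9943

Multiply the model equation by X_{t-k} and take expectations. With theta_0 = psi_0 = 1 and psi_j the MA(infinity) weights, this gives
  gamma(k) - sum_i phi_i gamma(k-i) = c_k,
  c_k = sigma^2 * sum_{j=k..q} theta_j psi_{j-k}   (c_k = 0 for k > q),
using gamma(-m) = gamma(m).
Pure AR (q = 0): c_0 = sigma^2 = 4, c_k = 0 for k >= 1.
Equations for k = 0, 1, 2 (AR order 2, c_2 = 0):
  (E0) gamma(0) = phi_1 gamma(1) + phi_2 gamma(2) + c_0
  (E1) gamma(1) = phi_1 gamma(0) + phi_2 gamma(1) + c_1
  (E2) gamma(2) = phi_1 gamma(1) + phi_2 gamma(0)
From (E1): gamma(1) = A gamma(0) + B with
  A = phi_1 / (1 - phi_2) = -0.691 / 1.127 = -0.613132,   B = c_1 / (1 - phi_2) = 0 / 1.127 = 0.
Insert (E2) into (E0): gamma(0) (1 - phi_2^2) = phi_1 (1 + phi_2) gamma(1) + c_0.
  phi_1 (1 + phi_2) = (-0.691)(0.873) = -0.603243,   1 - phi_2^2 = 0.983871.
Replace gamma(1) by A gamma(0) + B and collect gamma(0):
  gamma(0) [0.983871 - (-0.603243)(-0.613132)] = c_0 = 4
  gamma(0) * 0.614003 = 4
  gamma(0) = 4 / 0.614003 = 6.514623.
  gamma(1) = A gamma(0) = (-0.613132)(6.514623) = -3.994325.
Therefore gamma(1) = -3.9943 (to 4 decimal places).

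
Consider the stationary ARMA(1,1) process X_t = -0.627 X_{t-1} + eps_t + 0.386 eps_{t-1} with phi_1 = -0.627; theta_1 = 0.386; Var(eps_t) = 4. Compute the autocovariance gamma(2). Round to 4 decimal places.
\gamma(2) = 0.7549

Multiply the model equation by X_{t-k} and take expectations. With theta_0 = psi_0 = 1 and psi_j the MA(infinity) weights, this gives
  gamma(k) - sum_i phi_i gamma(k-i) = c_k,
  c_k = sigma^2 * sum_{j=k..q} theta_j psi_{j-k}   (c_k = 0 for k > q),
using gamma(-m) = gamma(m).
psi-weights needed (psi_j = theta_j + sum_i phi_i psi_{j-i}):
  psi_1 = theta_1 + phi_1 = 0.386 + (-0.627) = -0.241
Right-hand sides:
  c_0 = sigma^2 (1 + theta_1 psi_1) = 4 * (1 + (0.386)(-0.241)) = 4 * 0.906974 = 3.627896
  c_1 = sigma^2 theta_1 = 4 * (0.386) = 1.544
  c_2 = 0
Equations for k = 0 and k = 1 (AR order 1):
  gamma(0) = phi_1 gamma(1) + c_0
  gamma(1) = phi_1 gamma(0) + c_1
Substituting the second into the first: gamma(0) (1 - phi_1^2) = c_0 + phi_1 c_1, so
  gamma(0) = (c_0 + phi_1 c_1) / (1 - phi_1^2) = (3.627896 + (-0.627)(1.544)) / (1 - (-0.627)^2) = 2.659808 / 0.606871 = 4.382823.
  gamma(1) = phi_1 gamma(0) + c_1 = (-0.627)(4.382823) + (1.544) = -1.20403.
For k = 2 (> q): gamma(2) = phi_1 gamma(1) = (-0.627)(-1.20403) = 0.754927.
Therefore gamma(2) = 0.7549 (to 4 decimal places).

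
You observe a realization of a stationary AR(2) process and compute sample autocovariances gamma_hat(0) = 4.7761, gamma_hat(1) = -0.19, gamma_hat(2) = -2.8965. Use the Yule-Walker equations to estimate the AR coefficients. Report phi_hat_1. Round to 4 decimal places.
\hat\phi_{1} = -0.0640

The Yule-Walker equations for an AR(p) process read, in matrix form,
  Gamma_p phi = r_p,   with   (Gamma_p)_{ij} = gamma(|i - j|),
                       (r_p)_i = gamma(i),   i,j = 1..p.
Substitute the sample gammas (Toeplitz matrix and right-hand side of size 2):
  Gamma_p = [[4.7761, -0.19], [-0.19, 4.7761]]
  r_p     = [-0.19, -2.8965]
Written out:
  4.7761 phi_1 - 0.19 phi_2 = -0.19
  -0.19 phi_1 + 4.7761 phi_2 = -2.8965
Solve by Cramer's rule:
  det = gamma(0)^2 - gamma(1)^2 = (4.7761)^2 - (-0.19)^2 = 22.81113121 - 0.0361 = 22.77503121
  phi_hat_1 = [gamma(1) gamma(0) - gamma(1) gamma(2)] / det = [(-0.19)(4.7761) - (-0.19)(-2.8965)] / 22.77503121 = -1.457794 / 22.77503121 = -0.064
  phi_hat_2 = [gamma(0) gamma(2) - gamma(1)^2] / det = [(4.7761)(-2.8965) - (-0.19)^2] / 22.77503121 = -13.87007365 / 22.77503121 = -0.609
So phi_hat = [-0.0640, -0.6090].
Therefore phi_hat_1 = -0.0640.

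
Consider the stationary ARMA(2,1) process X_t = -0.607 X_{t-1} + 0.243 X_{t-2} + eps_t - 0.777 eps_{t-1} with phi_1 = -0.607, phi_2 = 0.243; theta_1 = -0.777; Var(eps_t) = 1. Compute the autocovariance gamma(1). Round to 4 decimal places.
\gamma(1) = -7.8283

Multiply the model equation by X_{t-k} and take expectations. With theta_0 = psi_0 = 1 and psi_j the MA(infinity) weights, this gives
  gamma(k) - sum_i phi_i gamma(k-i) = c_k,
  c_k = sigma^2 * sum_{j=k..q} theta_j psi_{j-k}   (c_k = 0 for k > q),
using gamma(-m) = gamma(m).
psi-weights needed (psi_j = theta_j + sum_i phi_i psi_{j-i}):
  psi_1 = theta_1 + phi_1 = -0.777 + (-0.607) = -1.384
Right-hand sides:
  c_0 = sigma^2 (1 + theta_1 psi_1) = 1 * (1 + (-0.777)(-1.384)) = 1 * 2.075368 = 2.075368
  c_1 = sigma^2 theta_1 = 1 * (-0.777) = -0.777
  c_2 = 0
Equations for k = 0, 1, 2 (AR order 2, c_2 = 0):
  (E0) gamma(0) = phi_1 gamma(1) + phi_2 gamma(2) + c_0
  (E1) gamma(1) = phi_1 gamma(0) + phi_2 gamma(1) + c_1
  (E2) gamma(2) = phi_1 gamma(1) + phi_2 gamma(0)
From (E1): gamma(1) = A gamma(0) + B with
  A = phi_1 / (1 - phi_2) = -0.607 / 0.757 = -0.801849,   B = c_1 / (1 - phi_2) = -0.777 / 0.757 = -1.02642.
Insert (E2) into (E0): gamma(0) (1 - phi_2^2) = phi_1 (1 + phi_2) gamma(1) + c_0.
  phi_1 (1 + phi_2) = (-0.607)(1.243) = -0.754501,   1 - phi_2^2 = 0.940951.
Replace gamma(1) by A gamma(0) + B and collect gamma(0):
  gamma(0) [0.940951 - (-0.754501)(-0.801849)] = (-0.754501)(-1.02642) + 2.075368
  gamma(0) * 0.335955 = 2.849803
  gamma(0) = 2.849803 / 0.335955 = 8.482697.
  gamma(1) = A gamma(0) + B = (-0.801849)(8.482697) + (-1.02642) = -7.828266.
Therefore gamma(1) = -7.8283 (to 4 decimal places).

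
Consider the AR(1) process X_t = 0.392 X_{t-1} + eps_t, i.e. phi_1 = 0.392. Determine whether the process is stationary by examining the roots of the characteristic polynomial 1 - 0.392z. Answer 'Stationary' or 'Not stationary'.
\text{Stationary}

The AR(p) characteristic polynomial is P(z) = 1 - 0.392z.
Stationarity requires all roots to lie outside the unit circle, i.e. |z| > 1 for every root.
This is linear in z: 1 + (-0.392) z = 0  =>  z = -1/(-0.392) = 2.55102,  |z| = 2.55102.
Moduli of all roots: 2.5510.
All moduli strictly greater than 1? Yes.
Verdict: Stationary.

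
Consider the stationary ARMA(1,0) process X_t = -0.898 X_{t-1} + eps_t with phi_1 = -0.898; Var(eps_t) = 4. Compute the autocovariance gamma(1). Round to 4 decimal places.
\gamma(1) = -18.5541

Multiply the model equation by X_{t-k} and take expectations. With theta_0 = psi_0 = 1 and psi_j the MA(infinity) weights, this gives
  gamma(k) - sum_i phi_i gamma(k-i) = c_k,
  c_k = sigma^2 * sum_{j=k..q} theta_j psi_{j-k}   (c_k = 0 for k > q),
using gamma(-m) = gamma(m).
Pure AR (q = 0): c_0 = sigma^2 = 4, c_k = 0 for k >= 1.
Equations for k = 0 and k = 1 (AR order 1):
  gamma(0) = phi_1 gamma(1) + c_0
  gamma(1) = phi_1 gamma(0) + c_1
Substituting the second into the first: gamma(0) (1 - phi_1^2) = c_0 + phi_1 c_1, so
  gamma(0) = c_0 / (1 - phi_1^2) = 4 / (1 - (-0.898)^2) = 4 / 0.193596 = 20.661584.
  gamma(1) = phi_1 gamma(0) = (-0.898)(20.661584) = -18.554102.
Therefore gamma(1) = -18.5541 (to 4 decimal places).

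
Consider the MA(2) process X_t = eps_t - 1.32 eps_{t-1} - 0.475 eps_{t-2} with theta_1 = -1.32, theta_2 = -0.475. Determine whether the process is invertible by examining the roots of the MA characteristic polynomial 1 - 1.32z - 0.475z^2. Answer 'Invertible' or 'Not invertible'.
\text{Not invertible}

The MA(q) characteristic polynomial is P(z) = 1 - 1.32z - 0.475z^2.
Invertibility requires all roots to lie outside the unit circle, i.e. |z| > 1 for every root.
Set 1 + (-1.32) z + (-0.475) z^2 = 0, i.e. a z^2 + b z + c = 0 with a = -0.475, b = -1.32, c = 1.
Discriminant D = b^2 - 4ac = (-1.32)^2 - 4*(-0.475)*1 = 1.7424 - (-1.9) = 3.6424.
D >= 0, so the roots are real: z = (-b +/- sqrt(D)) / (2a) = (1.32 +/- 1.908507) / (-0.95).
  z_1 = (1.32 + 1.908507) / (-0.95) = -3.3984,   |z_1| = 3.3984.
  z_2 = (1.32 - 1.908507) / (-0.95) = 0.6195,   |z_2| = 0.6195.
Moduli of all roots: 3.3984, 0.6195.
All moduli strictly greater than 1? No.
Verdict: Not invertible.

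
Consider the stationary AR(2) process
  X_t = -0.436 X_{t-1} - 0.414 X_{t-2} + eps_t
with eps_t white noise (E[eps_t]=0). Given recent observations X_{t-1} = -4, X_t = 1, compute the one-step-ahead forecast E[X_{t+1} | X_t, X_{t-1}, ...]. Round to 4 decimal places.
E[X_{t+1} \mid \mathcal F_t] = 1.2200

For an AR(p) model X_t = c + sum_i phi_i X_{t-i} + eps_t, the
one-step-ahead conditional mean is
  E[X_{t+1} | X_t, ...] = c + sum_i phi_i X_{t+1-i}.
Substitute known values:
  E[X_{t+1} | ...] = (-0.436) * (1) + (-0.414) * (-4)
                   = 1.2200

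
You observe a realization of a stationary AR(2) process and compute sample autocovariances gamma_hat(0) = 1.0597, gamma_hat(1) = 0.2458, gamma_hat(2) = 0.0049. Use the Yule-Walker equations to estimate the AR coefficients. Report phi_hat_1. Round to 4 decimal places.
\hat\phi_{1} = 0.2440

The Yule-Walker equations for an AR(p) process read, in matrix form,
  Gamma_p phi = r_p,   with   (Gamma_p)_{ij} = gamma(|i - j|),
                       (r_p)_i = gamma(i),   i,j = 1..p.
Substitute the sample gammas (Toeplitz matrix and right-hand side of size 2):
  Gamma_p = [[1.0597, 0.2458], [0.2458, 1.0597]]
  r_p     = [0.2458, 0.0049]
Written out:
  1.0597 phi_1 + 0.2458 phi_2 = 0.2458
  0.2458 phi_1 + 1.0597 phi_2 = 0.0049
Solve by Cramer's rule:
  det = gamma(0)^2 - gamma(1)^2 = (1.0597)^2 - (0.2458)^2 = 1.12296409 - 0.06041764 = 1.06254645
  phi_hat_1 = [gamma(1) gamma(0) - gamma(1) gamma(2)] / det = [(0.2458)(1.0597) - (0.2458)(0.0049)] / 1.06254645 = 0.25926984 / 1.06254645 = 0.244
  phi_hat_2 = [gamma(0) gamma(2) - gamma(1)^2] / det = [(1.0597)(0.0049) - (0.2458)^2] / 1.06254645 = -0.05522511 / 1.06254645 = -0.052
So phi_hat = [0.2440, -0.0520].
Therefore phi_hat_1 = 0.2440.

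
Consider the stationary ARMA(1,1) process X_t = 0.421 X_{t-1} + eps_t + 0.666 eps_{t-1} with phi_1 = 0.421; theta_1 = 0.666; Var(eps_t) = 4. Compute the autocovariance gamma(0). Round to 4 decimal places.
\gamma(0) = 9.7444

Multiply the model equation by X_{t-k} and take expectations. With theta_0 = psi_0 = 1 and psi_j the MA(infinity) weights, this gives
  gamma(k) - sum_i phi_i gamma(k-i) = c_k,
  c_k = sigma^2 * sum_{j=k..q} theta_j psi_{j-k}   (c_k = 0 for k > q),
using gamma(-m) = gamma(m).
psi-weights needed (psi_j = theta_j + sum_i phi_i psi_{j-i}):
  psi_1 = theta_1 + phi_1 = 0.666 + (0.421) = 1.087
Right-hand sides:
  c_0 = sigma^2 (1 + theta_1 psi_1) = 4 * (1 + (0.666)(1.087)) = 4 * 1.723942 = 6.895768
  c_1 = sigma^2 theta_1 = 4 * (0.666) = 2.664
  c_2 = 0
Equations for k = 0 and k = 1 (AR order 1):
  gamma(0) = phi_1 gamma(1) + c_0
  gamma(1) = phi_1 gamma(0) + c_1
Substituting the second into the first: gamma(0) (1 - phi_1^2) = c_0 + phi_1 c_1, so
  gamma(0) = (c_0 + phi_1 c_1) / (1 - phi_1^2) = (6.895768 + (0.421)(2.664)) / (1 - (0.421)^2) = 8.017312 / 0.822759 = 9.744423.
Therefore gamma(0) = 9.7444 (to 4 decimal places).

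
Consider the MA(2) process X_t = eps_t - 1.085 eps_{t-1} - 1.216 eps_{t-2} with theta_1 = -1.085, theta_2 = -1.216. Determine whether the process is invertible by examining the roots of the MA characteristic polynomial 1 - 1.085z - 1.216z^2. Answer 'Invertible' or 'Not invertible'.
\text{Not invertible}

The MA(q) characteristic polynomial is P(z) = 1 - 1.085z - 1.216z^2.
Invertibility requires all roots to lie outside the unit circle, i.e. |z| > 1 for every root.
Set 1 + (-1.085) z + (-1.216) z^2 = 0, i.e. a z^2 + b z + c = 0 with a = -1.216, b = -1.085, c = 1.
Discriminant D = b^2 - 4ac = (-1.085)^2 - 4*(-1.216)*1 = 1.177225 - (-4.864) = 6.041225.
D >= 0, so the roots are real: z = (-b +/- sqrt(D)) / (2a) = (1.085 +/- 2.45789) / (-2.432).
  z_1 = (1.085 + 2.45789) / (-2.432) = -1.4568,   |z_1| = 1.4568.
  z_2 = (1.085 - 2.45789) / (-2.432) = 0.5645,   |z_2| = 0.5645.
Moduli of all roots: 1.4568, 0.5645.
All moduli strictly greater than 1? No.
Verdict: Not invertible.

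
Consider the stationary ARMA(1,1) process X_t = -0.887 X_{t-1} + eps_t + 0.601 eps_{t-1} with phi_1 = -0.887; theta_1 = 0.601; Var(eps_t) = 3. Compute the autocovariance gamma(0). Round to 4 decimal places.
\gamma(0) = 4.1508

Multiply the model equation by X_{t-k} and take expectations. With theta_0 = psi_0 = 1 and psi_j the MA(infinity) weights, this gives
  gamma(k) - sum_i phi_i gamma(k-i) = c_k,
  c_k = sigma^2 * sum_{j=k..q} theta_j psi_{j-k}   (c_k = 0 for k > q),
using gamma(-m) = gamma(m).
psi-weights needed (psi_j = theta_j + sum_i phi_i psi_{j-i}):
  psi_1 = theta_1 + phi_1 = 0.601 + (-0.887) = -0.286
Right-hand sides:
  c_0 = sigma^2 (1 + theta_1 psi_1) = 3 * (1 + (0.601)(-0.286)) = 3 * 0.828114 = 2.484342
  c_1 = sigma^2 theta_1 = 3 * (0.601) = 1.803
  c_2 = 0
Equations for k = 0 and k = 1 (AR order 1):
  gamma(0) = phi_1 gamma(1) + c_0
  gamma(1) = phi_1 gamma(0) + c_1
Substituting the second into the first: gamma(0) (1 - phi_1^2) = c_0 + phi_1 c_1, so
  gamma(0) = (c_0 + phi_1 c_1) / (1 - phi_1^2) = (2.484342 + (-0.887)(1.803)) / (1 - (-0.887)^2) = 0.885081 / 0.213231 = 4.150808.
Therefore gamma(0) = 4.1508 (to 4 decimal places).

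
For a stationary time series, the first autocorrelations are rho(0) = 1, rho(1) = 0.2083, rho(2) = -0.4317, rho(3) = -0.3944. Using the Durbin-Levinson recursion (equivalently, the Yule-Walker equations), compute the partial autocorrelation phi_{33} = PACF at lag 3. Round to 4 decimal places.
\phi_{33} = -0.2170

The PACF at lag k is phi_{kk}, the last component of the solution
to the Yule-Walker system G_k phi = r_k where
  (G_k)_{ij} = rho(|i - j|), (r_k)_i = rho(i), i,j = 1..k.
Equivalently, Durbin-Levinson gives phi_{kk} iteratively:
  phi_{11} = rho(1)
  phi_{kk} = [rho(k) - sum_{j=1..k-1} phi_{k-1,j} rho(k-j)]
            / [1 - sum_{j=1..k-1} phi_{k-1,j} rho(j)],
  phi_{k,j} = phi_{k-1,j} - phi_{kk} phi_{k-1,k-j},  j = 1..k-1.
Step k = 1:
  phi_11 = rho(1) = 0.2083.
Step k = 2:
  phi_22 = [rho(2) - phi_11 rho(1)] / [1 - phi_11 rho(1)] = [-0.4317 - (0.2083)(0.2083)] / [1 - (0.2083)(0.2083)]
         = -0.47508889 / 0.95661111 = -0.496637.
  Update: phi_21 = phi_11 - phi_22 phi_11 = 0.2083 - (-0.496637)(0.2083) = 0.31175.
Step k = 3:
  phi_33 = [rho(3) - phi_21 rho(2) - phi_22 rho(1)] / [1 - phi_21 rho(1) - phi_22 rho(2)]
    numerator   = -0.3944 - (0.31175)(-0.4317) - (-0.496637)(0.2083) = -0.15636813
    denominator = 1 - (0.31175)(0.2083) - (-0.496637)(-0.4317) = 0.72066418
  phi_33 = -0.15636813 / 0.72066418 = -0.217.
Therefore phi_{33} = -0.2170.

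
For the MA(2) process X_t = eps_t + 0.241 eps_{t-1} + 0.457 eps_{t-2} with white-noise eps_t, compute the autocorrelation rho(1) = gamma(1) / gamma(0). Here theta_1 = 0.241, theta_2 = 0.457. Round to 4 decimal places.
\rho(1) = 0.2772

For an MA(q) process with theta_0 = 1, the autocovariance is
  gamma(k) = sigma^2 * sum_{i=0..q-k} theta_i * theta_{i+k},
and rho(k) = gamma(k) / gamma(0). Sigma^2 cancels.
  numerator   = (1)*(0.241) + (0.241)*(0.457) = 0.351137.
  denominator = (1)^2 + (0.241)^2 + (0.457)^2 = 1.26693.
  rho(1) = 0.351137 / 1.26693 = 0.2772.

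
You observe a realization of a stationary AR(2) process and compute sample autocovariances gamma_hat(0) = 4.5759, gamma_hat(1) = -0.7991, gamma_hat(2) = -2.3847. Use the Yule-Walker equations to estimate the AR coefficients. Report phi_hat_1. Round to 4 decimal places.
\hat\phi_{1} = -0.2740

The Yule-Walker equations for an AR(p) process read, in matrix form,
  Gamma_p phi = r_p,   with   (Gamma_p)_{ij} = gamma(|i - j|),
                       (r_p)_i = gamma(i),   i,j = 1..p.
Substitute the sample gammas (Toeplitz matrix and right-hand side of size 2):
  Gamma_p = [[4.5759, -0.7991], [-0.7991, 4.5759]]
  r_p     = [-0.7991, -2.3847]
Written out:
  4.5759 phi_1 - 0.7991 phi_2 = -0.7991
  -0.7991 phi_1 + 4.5759 phi_2 = -2.3847
Solve by Cramer's rule:
  det = gamma(0)^2 - gamma(1)^2 = (4.5759)^2 - (-0.7991)^2 = 20.93886081 - 0.63856081 = 20.3003
  phi_hat_1 = [gamma(1) gamma(0) - gamma(1) gamma(2)] / det = [(-0.7991)(4.5759) - (-0.7991)(-2.3847)] / 20.3003 = -5.56221546 / 20.3003 = -0.274
  phi_hat_2 = [gamma(0) gamma(2) - gamma(1)^2] / det = [(4.5759)(-2.3847) - (-0.7991)^2] / 20.3003 = -11.55070954 / 20.3003 = -0.569
So phi_hat = [-0.2740, -0.5690].
Therefore phi_hat_1 = -0.2740.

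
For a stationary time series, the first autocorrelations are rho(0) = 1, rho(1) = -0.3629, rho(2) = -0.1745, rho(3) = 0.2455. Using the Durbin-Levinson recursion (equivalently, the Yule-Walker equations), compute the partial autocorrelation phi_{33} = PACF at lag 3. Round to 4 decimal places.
\phi_{33} = 0.0419

The PACF at lag k is phi_{kk}, the last component of the solution
to the Yule-Walker system G_k phi = r_k where
  (G_k)_{ij} = rho(|i - j|), (r_k)_i = rho(i), i,j = 1..k.
Equivalently, Durbin-Levinson gives phi_{kk} iteratively:
  phi_{11} = rho(1)
  phi_{kk} = [rho(k) - sum_{j=1..k-1} phi_{k-1,j} rho(k-j)]
            / [1 - sum_{j=1..k-1} phi_{k-1,j} rho(j)],
  phi_{k,j} = phi_{k-1,j} - phi_{kk} phi_{k-1,k-j},  j = 1..k-1.
Step k = 1:
  phi_11 = rho(1) = -0.3629.
Step k = 2:
  phi_22 = [rho(2) - phi_11 rho(1)] / [1 - phi_11 rho(1)] = [-0.1745 - (-0.3629)(-0.3629)] / [1 - (-0.3629)(-0.3629)]
         = -0.30619641 / 0.86830359 = -0.352638.
  Update: phi_21 = phi_11 - phi_22 phi_11 = -0.3629 - (-0.352638)(-0.3629) = -0.490872.
Step k = 3:
  phi_33 = [rho(3) - phi_21 rho(2) - phi_22 rho(1)] / [1 - phi_21 rho(1) - phi_22 rho(2)]
    numerator   = 0.2455 - (-0.490872)(-0.1745) - (-0.352638)(-0.3629) = 0.03187066
    denominator = 1 - (-0.490872)(-0.3629) - (-0.352638)(-0.1745) = 0.76032725
  phi_33 = 0.03187066 / 0.76032725 = 0.0419.
Therefore phi_{33} = 0.0419.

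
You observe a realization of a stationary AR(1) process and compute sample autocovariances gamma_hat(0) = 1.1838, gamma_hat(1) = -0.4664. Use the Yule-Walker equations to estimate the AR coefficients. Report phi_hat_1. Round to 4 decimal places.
\hat\phi_{1} = -0.3940

The Yule-Walker equations for an AR(p) process read, in matrix form,
  Gamma_p phi = r_p,   with   (Gamma_p)_{ij} = gamma(|i - j|),
                       (r_p)_i = gamma(i),   i,j = 1..p.
Substitute the sample gammas (Toeplitz matrix and right-hand side of size 1):
  Gamma_p = [[1.1838]]
  r_p     = [-0.4664]
With p = 1 this is the single equation gamma(0) phi_1 = gamma(1):
  phi_hat_1 = gamma(1) / gamma(0) = -0.4664 / 1.1838 = -0.3940.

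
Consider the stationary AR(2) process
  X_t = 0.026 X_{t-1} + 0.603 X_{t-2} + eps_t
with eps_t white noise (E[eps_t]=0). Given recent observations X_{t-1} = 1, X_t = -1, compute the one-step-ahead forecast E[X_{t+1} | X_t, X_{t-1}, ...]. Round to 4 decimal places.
E[X_{t+1} \mid \mathcal F_t] = 0.5770

For an AR(p) model X_t = c + sum_i phi_i X_{t-i} + eps_t, the
one-step-ahead conditional mean is
  E[X_{t+1} | X_t, ...] = c + sum_i phi_i X_{t+1-i}.
Substitute known values:
  E[X_{t+1} | ...] = (0.026) * (-1) + (0.603) * (1)
                   = 0.5770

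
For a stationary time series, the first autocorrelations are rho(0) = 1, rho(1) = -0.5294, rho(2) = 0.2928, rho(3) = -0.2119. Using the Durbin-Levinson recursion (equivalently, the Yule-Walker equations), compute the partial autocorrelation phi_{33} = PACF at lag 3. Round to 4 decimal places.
\phi_{33} = -0.0700

The PACF at lag k is phi_{kk}, the last component of the solution
to the Yule-Walker system G_k phi = r_k where
  (G_k)_{ij} = rho(|i - j|), (r_k)_i = rho(i), i,j = 1..k.
Equivalently, Durbin-Levinson gives phi_{kk} iteratively:
  phi_{11} = rho(1)
  phi_{kk} = [rho(k) - sum_{j=1..k-1} phi_{k-1,j} rho(k-j)]
            / [1 - sum_{j=1..k-1} phi_{k-1,j} rho(j)],
  phi_{k,j} = phi_{k-1,j} - phi_{kk} phi_{k-1,k-j},  j = 1..k-1.
Step k = 1:
  phi_11 = rho(1) = -0.5294.
Step k = 2:
  phi_22 = [rho(2) - phi_11 rho(1)] / [1 - phi_11 rho(1)] = [0.2928 - (-0.5294)(-0.5294)] / [1 - (-0.5294)(-0.5294)]
         = 0.01253564 / 0.71973564 = 0.017417.
  Update: phi_21 = phi_11 - phi_22 phi_11 = -0.5294 - (0.017417)(-0.5294) = -0.520179.
Step k = 3:
  phi_33 = [rho(3) - phi_21 rho(2) - phi_22 rho(1)] / [1 - phi_21 rho(1) - phi_22 rho(2)]
    numerator   = -0.2119 - (-0.520179)(0.2928) - (0.017417)(-0.5294) = -0.0503709
    denominator = 1 - (-0.520179)(-0.5294) - (0.017417)(0.2928) = 0.71951731
  phi_33 = -0.0503709 / 0.71951731 = -0.07.
Therefore phi_{33} = -0.0700.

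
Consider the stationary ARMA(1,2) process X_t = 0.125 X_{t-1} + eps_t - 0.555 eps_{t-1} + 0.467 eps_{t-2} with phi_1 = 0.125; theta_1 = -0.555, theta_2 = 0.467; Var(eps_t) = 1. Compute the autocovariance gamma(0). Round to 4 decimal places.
\gamma(0) = 1.3584

Multiply the model equation by X_{t-k} and take expectations. With theta_0 = psi_0 = 1 and psi_j the MA(infinity) weights, this gives
  gamma(k) - sum_i phi_i gamma(k-i) = c_k,
  c_k = sigma^2 * sum_{j=k..q} theta_j psi_{j-k}   (c_k = 0 for k > q),
using gamma(-m) = gamma(m).
psi-weights needed (psi_j = theta_j + sum_i phi_i psi_{j-i}):
  psi_1 = theta_1 + phi_1 = -0.555 + (0.125) = -0.43
  psi_2 = theta_2 + phi_1 psi_1 = 0.467 + (0.125)(-0.43) = 0.41325
Right-hand sides:
  c_0 = sigma^2 (1 + theta_1 psi_1 + theta_2 psi_2) = 1 * (1 + (-0.555)(-0.43) + (0.467)(0.41325)) = 1 * 1.431638 = 1.431638
  c_1 = sigma^2 (theta_1 + theta_2 psi_1) = 1 * (-0.555 + (0.467)(-0.43)) = -0.75581
  c_2 = sigma^2 theta_2 = 1 * (0.467) = 0.467
Equations for k = 0 and k = 1 (AR order 1):
  gamma(0) = phi_1 gamma(1) + c_0
  gamma(1) = phi_1 gamma(0) + c_1
Substituting the second into the first: gamma(0) (1 - phi_1^2) = c_0 + phi_1 c_1, so
  gamma(0) = (c_0 + phi_1 c_1) / (1 - phi_1^2) = (1.431638 + (0.125)(-0.75581)) / (1 - (0.125)^2) = 1.337162 / 0.984375 = 1.358386.
Therefore gamma(0) = 1.3584 (to 4 decimal places).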